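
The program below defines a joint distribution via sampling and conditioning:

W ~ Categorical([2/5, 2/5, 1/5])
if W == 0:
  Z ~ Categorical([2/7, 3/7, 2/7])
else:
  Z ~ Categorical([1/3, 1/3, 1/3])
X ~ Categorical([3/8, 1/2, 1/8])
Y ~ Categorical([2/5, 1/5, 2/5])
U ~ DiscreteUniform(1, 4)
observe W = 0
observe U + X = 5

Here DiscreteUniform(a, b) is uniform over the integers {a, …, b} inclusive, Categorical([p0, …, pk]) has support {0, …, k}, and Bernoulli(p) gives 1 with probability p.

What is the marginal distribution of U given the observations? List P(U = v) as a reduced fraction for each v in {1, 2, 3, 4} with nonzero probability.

Enumerate traces; 18 have nonzero weight after conditioning:
  (W=0, Z=0, X=1, Y=0, U=4) weight 1/175
  (W=0, Z=0, X=1, Y=1, U=4) weight 1/350
  (W=0, Z=0, X=1, Y=2, U=4) weight 1/175
  (W=0, Z=0, X=2, Y=0, U=3) weight 1/700
  (W=0, Z=0, X=2, Y=1, U=3) weight 1/1400
  (W=0, Z=0, X=2, Y=2, U=3) weight 1/700
  (W=0, Z=1, X=1, Y=0, U=4) weight 3/350
  (W=0, Z=1, X=1, Y=1, U=4) weight 3/700
  … 10 more
Group by U:
  weight(U=3) = 1/80
  weight(U=4) = 1/20
Total weight = 1/80 + 1/20 = 1/16
P(U=3 | obs) = 1/80 / 1/16 = 1/5
P(U=4 | obs) = 1/20 / 1/16 = 4/5

P(U=3) = 1/5, P(U=4) = 4/5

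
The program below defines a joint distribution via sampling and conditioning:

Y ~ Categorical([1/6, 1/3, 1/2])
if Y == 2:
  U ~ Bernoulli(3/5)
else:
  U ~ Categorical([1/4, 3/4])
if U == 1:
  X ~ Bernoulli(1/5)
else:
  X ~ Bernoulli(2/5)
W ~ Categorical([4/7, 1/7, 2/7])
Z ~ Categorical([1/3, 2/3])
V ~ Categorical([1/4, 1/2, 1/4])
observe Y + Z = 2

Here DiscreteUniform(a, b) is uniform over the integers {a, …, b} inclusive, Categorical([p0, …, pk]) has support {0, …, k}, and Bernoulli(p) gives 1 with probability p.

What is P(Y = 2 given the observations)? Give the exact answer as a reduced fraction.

Enumerate traces; 72 have nonzero weight after conditioning:
  (Y=1, U=0, X=0, W=0, Z=1, V=0) weight 1/210
  (Y=1, U=0, X=0, W=0, Z=1, V=1) weight 1/105
  (Y=1, U=0, X=0, W=0, Z=1, V=2) weight 1/210
  (Y=1, U=0, X=0, W=1, Z=1, V=0) weight 1/840
  (Y=1, U=0, X=0, W=1, Z=1, V=1) weight 1/420
  (Y=1, U=0, X=0, W=1, Z=1, V=2) weight 1/840
  (Y=1, U=0, X=0, W=2, Z=1, V=0) weight 1/420
  (Y=1, U=0, X=0, W=2, Z=1, V=1) weight 1/210
  (Y=2, U=0, X=0, W=0, Z=0, V=0) weight 1/175
  … 63 more
Group by Y:
  weight(Y=1) = 2/9
  weight(Y=2) = 1/6
Total weight = 2/9 + 1/6 = 7/18
P(Y=1 | obs) = 2/9 / 7/18 = 4/7
P(Y=2 | obs) = 1/6 / 7/18 = 3/7

P(Y = 2 | obs) = 3/7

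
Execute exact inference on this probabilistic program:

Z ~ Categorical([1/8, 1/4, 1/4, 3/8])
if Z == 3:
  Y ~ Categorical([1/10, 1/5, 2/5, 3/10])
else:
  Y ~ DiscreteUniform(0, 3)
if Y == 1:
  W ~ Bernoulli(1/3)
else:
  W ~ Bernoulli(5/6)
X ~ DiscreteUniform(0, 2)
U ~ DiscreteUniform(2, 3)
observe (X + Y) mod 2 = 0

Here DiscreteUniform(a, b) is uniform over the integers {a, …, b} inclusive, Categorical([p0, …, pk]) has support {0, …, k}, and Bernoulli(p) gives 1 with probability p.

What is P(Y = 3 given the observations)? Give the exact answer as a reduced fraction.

Enumerate traces; 96 have nonzero weight after conditioning:
  (Z=0, Y=0, W=0, X=0, U=2) weight 1/1152
  (Z=0, Y=0, W=0, X=0, U=3) weight 1/1152
  (Z=0, Y=0, W=0, X=2, U=2) weight 1/1152
  (Z=0, Y=0, W=0, X=2, U=3) weight 1/1152
  (Z=0, Y=0, W=1, X=0, U=2) weight 5/1152
  (Z=0, Y=0, W=1, X=0, U=3) weight 5/1152
  (Z=0, Y=0, W=1, X=2, U=2) weight 5/1152
  (Z=0, Y=0, W=1, X=2, U=3) weight 5/1152
  (Z=0, Y=1, W=0, X=1, U=2) weight 1/288
  (Z=0, Y=2, W=0, X=0, U=2) weight 1/1152
  … 86 more
Group by Y:
  weight(Y=0) = 31/240
  weight(Y=1) = 37/480
  weight(Y=2) = 49/240
  weight(Y=3) = 43/480
Total weight = 31/240 + 37/480 + 49/240 + 43/480 = 1/2
P(Y=0 | obs) = 31/240 / 1/2 = 31/120
P(Y=1 | obs) = 37/480 / 1/2 = 37/240
P(Y=2 | obs) = 49/240 / 1/2 = 49/120
P(Y=3 | obs) = 43/480 / 1/2 = 43/240

P(Y = 3 | obs) = 43/240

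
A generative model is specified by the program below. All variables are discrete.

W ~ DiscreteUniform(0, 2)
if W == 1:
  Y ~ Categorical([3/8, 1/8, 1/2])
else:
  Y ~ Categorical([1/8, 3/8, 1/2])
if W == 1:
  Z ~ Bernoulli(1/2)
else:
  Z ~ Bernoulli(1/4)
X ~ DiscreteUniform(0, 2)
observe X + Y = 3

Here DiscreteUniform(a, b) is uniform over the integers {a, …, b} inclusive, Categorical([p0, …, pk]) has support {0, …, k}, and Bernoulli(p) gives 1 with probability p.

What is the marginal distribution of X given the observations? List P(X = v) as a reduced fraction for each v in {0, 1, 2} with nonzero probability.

P(X=1) = 12/19, P(X=2) = 7/19

Enumerate traces; 12 have nonzero weight after conditioning:
  (W=0, Y=1, Z=0, X=2) weight 1/32
  (W=0, Y=1, Z=1, X=2) weight 1/96
  (W=0, Y=2, Z=0, X=1) weight 1/24
  (W=0, Y=2, Z=1, X=1) weight 1/72
  (W=1, Y=1, Z=0, X=2) weight 1/144
  (W=1, Y=1, Z=1, X=2) weight 1/144
  (W=1, Y=2, Z=0, X=1) weight 1/36
  (W=1, Y=2, Z=1, X=1) weight 1/36
  … 4 more
Group by X:
  weight(X=1) = 1/6
  weight(X=2) = 7/72
Total weight = 1/6 + 7/72 = 19/72
P(X=1 | obs) = 1/6 / 19/72 = 12/19
P(X=2 | obs) = 7/72 / 19/72 = 7/19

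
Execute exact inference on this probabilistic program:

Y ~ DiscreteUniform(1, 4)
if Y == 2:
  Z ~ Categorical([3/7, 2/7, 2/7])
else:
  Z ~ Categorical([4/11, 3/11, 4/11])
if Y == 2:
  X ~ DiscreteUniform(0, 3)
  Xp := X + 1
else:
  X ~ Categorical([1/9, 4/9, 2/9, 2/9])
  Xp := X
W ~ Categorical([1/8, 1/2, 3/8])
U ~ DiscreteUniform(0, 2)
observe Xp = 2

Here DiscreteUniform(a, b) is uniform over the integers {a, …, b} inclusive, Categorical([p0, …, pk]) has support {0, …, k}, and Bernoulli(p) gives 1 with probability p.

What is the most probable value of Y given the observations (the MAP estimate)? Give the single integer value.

Enumerate traces; 108 have nonzero weight after conditioning:
  (Y=1, Z=0, X=2, W=0, U=0) weight 1/1188
  (Y=1, Z=0, X=2, W=0, U=1) weight 1/1188
  (Y=1, Z=0, X=2, W=0, U=2) weight 1/1188
  (Y=1, Z=0, X=2, W=1, U=0) weight 1/297
  (Y=1, Z=0, X=2, W=1, U=1) weight 1/297
  (Y=1, Z=0, X=2, W=1, U=2) weight 1/297
  (Y=1, Z=0, X=2, W=2, U=0) weight 1/396
  (Y=1, Z=0, X=2, W=2, U=1) weight 1/396
  (Y=2, Z=0, X=1, W=0, U=0) weight 1/896
  (Y=3, Z=0, X=2, W=0, U=0) weight 1/1188
  … 98 more
Group by Y:
  weight(Y=1) = 1/18
  weight(Y=2) = 1/16
  weight(Y=3) = 1/18
  weight(Y=4) = 1/18
Total weight = 1/18 + 1/16 + 1/18 + 1/18 = 11/48
P(Y=1 | obs) = 1/18 / 11/48 = 8/33
P(Y=2 | obs) = 1/16 / 11/48 = 3/11
P(Y=3 | obs) = 1/18 / 11/48 = 8/33
P(Y=4 | obs) = 1/18 / 11/48 = 8/33
argmax = 2

argmax_v P(Y = v | obs) = 2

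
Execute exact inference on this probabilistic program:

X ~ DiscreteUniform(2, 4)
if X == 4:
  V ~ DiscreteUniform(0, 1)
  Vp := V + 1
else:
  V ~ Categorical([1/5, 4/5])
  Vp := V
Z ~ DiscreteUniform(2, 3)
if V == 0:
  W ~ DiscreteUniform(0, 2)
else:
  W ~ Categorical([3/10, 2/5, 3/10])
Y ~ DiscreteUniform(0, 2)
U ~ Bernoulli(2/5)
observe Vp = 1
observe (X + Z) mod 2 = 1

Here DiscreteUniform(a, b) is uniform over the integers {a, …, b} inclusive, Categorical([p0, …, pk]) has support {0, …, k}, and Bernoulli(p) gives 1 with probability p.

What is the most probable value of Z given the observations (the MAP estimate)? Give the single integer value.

Enumerate traces; 54 have nonzero weight after conditioning:
  (X=2, V=1, Z=3, W=0, Y=0, U=0) weight 1/125
  (X=2, V=1, Z=3, W=0, Y=0, U=1) weight 2/375
  (X=2, V=1, Z=3, W=0, Y=1, U=0) weight 1/125
  (X=2, V=1, Z=3, W=0, Y=1, U=1) weight 2/375
  (X=2, V=1, Z=3, W=0, Y=2, U=0) weight 1/125
  (X=2, V=1, Z=3, W=0, Y=2, U=1) weight 2/375
  (X=2, V=1, Z=3, W=1, Y=0, U=0) weight 4/375
  (X=2, V=1, Z=3, W=1, Y=0, U=1) weight 8/1125
  (X=3, V=1, Z=2, W=0, Y=0, U=0) weight 1/125
  … 45 more
Group by Z:
  weight(Z=2) = 2/15
  weight(Z=3) = 13/60
Total weight = 2/15 + 13/60 = 7/20
P(Z=2 | obs) = 2/15 / 7/20 = 8/21
P(Z=3 | obs) = 13/60 / 7/20 = 13/21
argmax = 3

argmax_v P(Z = v | obs) = 3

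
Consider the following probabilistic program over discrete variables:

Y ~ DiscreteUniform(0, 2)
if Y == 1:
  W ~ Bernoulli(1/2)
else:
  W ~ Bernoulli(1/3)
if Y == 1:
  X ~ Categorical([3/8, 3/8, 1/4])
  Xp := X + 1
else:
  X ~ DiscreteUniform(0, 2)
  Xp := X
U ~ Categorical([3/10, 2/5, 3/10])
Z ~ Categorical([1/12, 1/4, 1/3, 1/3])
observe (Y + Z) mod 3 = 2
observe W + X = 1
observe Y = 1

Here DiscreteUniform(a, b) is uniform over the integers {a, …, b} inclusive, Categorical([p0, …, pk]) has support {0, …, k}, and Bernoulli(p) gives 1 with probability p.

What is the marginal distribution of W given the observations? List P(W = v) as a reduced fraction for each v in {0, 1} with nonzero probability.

P(W=0) = 1/2, P(W=1) = 1/2

Enumerate traces; 6 have nonzero weight after conditioning:
  (Y=1, W=0, X=1, U=0, Z=1) weight 3/640
  (Y=1, W=0, X=1, U=1, Z=1) weight 1/160
  (Y=1, W=0, X=1, U=2, Z=1) weight 3/640
  (Y=1, W=1, X=0, U=0, Z=1) weight 3/640
  (Y=1, W=1, X=0, U=1, Z=1) weight 1/160
  (Y=1, W=1, X=0, U=2, Z=1) weight 3/640
Group by W:
  weight(W=0) = 1/64
  weight(W=1) = 1/64
Total weight = 1/64 + 1/64 = 1/32
P(W=0 | obs) = 1/64 / 1/32 = 1/2
P(W=1 | obs) = 1/64 / 1/32 = 1/2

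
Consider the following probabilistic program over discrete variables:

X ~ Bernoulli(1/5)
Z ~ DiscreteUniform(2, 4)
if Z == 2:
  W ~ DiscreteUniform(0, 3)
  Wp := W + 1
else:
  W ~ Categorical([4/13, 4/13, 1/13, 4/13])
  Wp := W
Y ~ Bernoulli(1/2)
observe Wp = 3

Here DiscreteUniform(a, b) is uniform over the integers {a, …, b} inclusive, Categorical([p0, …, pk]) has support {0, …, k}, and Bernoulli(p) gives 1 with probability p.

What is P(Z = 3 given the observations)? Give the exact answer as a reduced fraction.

Enumerate traces; 12 have nonzero weight after conditioning:
  (X=0, Z=2, W=2, Y=0) weight 1/30
  (X=0, Z=2, W=2, Y=1) weight 1/30
  (X=0, Z=3, W=3, Y=0) weight 8/195
  (X=0, Z=3, W=3, Y=1) weight 8/195
  (X=0, Z=4, W=3, Y=0) weight 8/195
  (X=0, Z=4, W=3, Y=1) weight 8/195
  (X=1, Z=2, W=2, Y=0) weight 1/120
  (X=1, Z=2, W=2, Y=1) weight 1/120
  … 4 more
Group by Z:
  weight(Z=2) = 1/12
  weight(Z=3) = 4/39
  weight(Z=4) = 4/39
Total weight = 1/12 + 4/39 + 4/39 = 15/52
P(Z=2 | obs) = 1/12 / 15/52 = 13/45
P(Z=3 | obs) = 4/39 / 15/52 = 16/45
P(Z=4 | obs) = 4/39 / 15/52 = 16/45

P(Z = 3 | obs) = 16/45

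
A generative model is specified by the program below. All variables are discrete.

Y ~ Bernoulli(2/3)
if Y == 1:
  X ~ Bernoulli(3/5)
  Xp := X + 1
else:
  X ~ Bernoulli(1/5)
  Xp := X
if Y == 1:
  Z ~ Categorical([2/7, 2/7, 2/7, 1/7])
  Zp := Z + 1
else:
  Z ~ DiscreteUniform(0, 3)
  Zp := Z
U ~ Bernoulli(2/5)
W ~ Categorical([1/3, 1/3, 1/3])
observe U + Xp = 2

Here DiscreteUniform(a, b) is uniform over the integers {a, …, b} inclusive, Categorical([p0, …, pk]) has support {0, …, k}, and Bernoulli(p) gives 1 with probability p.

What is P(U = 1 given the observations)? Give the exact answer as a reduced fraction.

P(U = 1 | obs) = 5/14

Enumerate traces; 36 have nonzero weight after conditioning:
  (Y=0, X=1, Z=0, U=1, W=0) weight 1/450
  (Y=0, X=1, Z=0, U=1, W=1) weight 1/450
  (Y=0, X=1, Z=0, U=1, W=2) weight 1/450
  (Y=0, X=1, Z=1, U=1, W=0) weight 1/450
  (Y=0, X=1, Z=1, U=1, W=1) weight 1/450
  (Y=0, X=1, Z=1, U=1, W=2) weight 1/450
  (Y=0, X=1, Z=2, U=1, W=0) weight 1/450
  (Y=0, X=1, Z=2, U=1, W=1) weight 1/450
  (Y=1, X=1, Z=0, U=0, W=0) weight 4/175
  … 27 more
Group by U:
  weight(U=0) = 6/25
  weight(U=1) = 2/15
Total weight = 6/25 + 2/15 = 28/75
P(U=0 | obs) = 6/25 / 28/75 = 9/14
P(U=1 | obs) = 2/15 / 28/75 = 5/14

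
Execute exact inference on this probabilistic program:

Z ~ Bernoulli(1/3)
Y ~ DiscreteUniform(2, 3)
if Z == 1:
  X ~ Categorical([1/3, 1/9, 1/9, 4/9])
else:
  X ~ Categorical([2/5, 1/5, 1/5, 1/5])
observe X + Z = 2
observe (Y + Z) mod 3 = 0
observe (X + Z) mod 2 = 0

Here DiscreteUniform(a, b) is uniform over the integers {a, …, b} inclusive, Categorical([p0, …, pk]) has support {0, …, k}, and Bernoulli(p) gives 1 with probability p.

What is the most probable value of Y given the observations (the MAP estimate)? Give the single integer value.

Enumerate traces; 2 have nonzero weight after conditioning:
  (Z=0, Y=3, X=2) weight 1/15
  (Z=1, Y=2, X=1) weight 1/54
Group by Y:
  weight(Y=2) = 1/54
  weight(Y=3) = 1/15
Total weight = 1/54 + 1/15 = 23/270
P(Y=2 | obs) = 1/54 / 23/270 = 5/23
P(Y=3 | obs) = 1/15 / 23/270 = 18/23
argmax = 3

argmax_v P(Y = v | obs) = 3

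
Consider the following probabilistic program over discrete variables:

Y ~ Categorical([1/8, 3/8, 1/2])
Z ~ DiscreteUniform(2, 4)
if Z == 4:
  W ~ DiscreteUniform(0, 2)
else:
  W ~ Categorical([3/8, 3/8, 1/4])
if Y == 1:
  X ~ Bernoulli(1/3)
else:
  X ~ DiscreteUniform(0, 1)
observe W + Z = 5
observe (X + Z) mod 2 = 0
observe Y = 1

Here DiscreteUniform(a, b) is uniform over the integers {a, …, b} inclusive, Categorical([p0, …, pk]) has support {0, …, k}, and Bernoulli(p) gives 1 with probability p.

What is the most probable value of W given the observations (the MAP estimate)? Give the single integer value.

Enumerate traces; 2 have nonzero weight after conditioning:
  (Y=1, Z=3, W=2, X=1) weight 1/96
  (Y=1, Z=4, W=1, X=0) weight 1/36
Group by W:
  weight(W=1) = 1/36
  weight(W=2) = 1/96
Total weight = 1/36 + 1/96 = 11/288
P(W=1 | obs) = 1/36 / 11/288 = 8/11
P(W=2 | obs) = 1/96 / 11/288 = 3/11
argmax = 1

argmax_v P(W = v | obs) = 1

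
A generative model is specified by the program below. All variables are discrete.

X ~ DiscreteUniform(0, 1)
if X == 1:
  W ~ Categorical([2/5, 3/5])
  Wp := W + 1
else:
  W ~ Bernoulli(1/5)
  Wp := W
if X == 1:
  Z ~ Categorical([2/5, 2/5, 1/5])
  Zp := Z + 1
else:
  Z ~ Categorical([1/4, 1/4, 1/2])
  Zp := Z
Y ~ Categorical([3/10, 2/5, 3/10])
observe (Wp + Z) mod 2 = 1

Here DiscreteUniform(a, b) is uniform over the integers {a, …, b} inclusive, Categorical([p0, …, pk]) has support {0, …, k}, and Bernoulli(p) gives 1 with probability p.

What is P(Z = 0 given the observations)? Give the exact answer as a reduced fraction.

Enumerate traces; 18 have nonzero weight after conditioning:
  (X=0, W=0, Z=1, Y=0) weight 3/100
  (X=0, W=0, Z=1, Y=1) weight 1/25
  (X=0, W=0, Z=1, Y=2) weight 3/100
  (X=0, W=1, Z=0, Y=0) weight 3/400
  (X=0, W=1, Z=0, Y=1) weight 1/100
  (X=0, W=1, Z=0, Y=2) weight 3/400
  (X=0, W=1, Z=2, Y=0) weight 3/200
  (X=0, W=1, Z=2, Y=1) weight 1/50
  … 10 more
Group by Z:
  weight(Z=0) = 21/200
  weight(Z=1) = 11/50
  weight(Z=2) = 9/100
Total weight = 21/200 + 11/50 + 9/100 = 83/200
P(Z=0 | obs) = 21/200 / 83/200 = 21/83
P(Z=1 | obs) = 11/50 / 83/200 = 44/83
P(Z=2 | obs) = 9/100 / 83/200 = 18/83

P(Z = 0 | obs) = 21/83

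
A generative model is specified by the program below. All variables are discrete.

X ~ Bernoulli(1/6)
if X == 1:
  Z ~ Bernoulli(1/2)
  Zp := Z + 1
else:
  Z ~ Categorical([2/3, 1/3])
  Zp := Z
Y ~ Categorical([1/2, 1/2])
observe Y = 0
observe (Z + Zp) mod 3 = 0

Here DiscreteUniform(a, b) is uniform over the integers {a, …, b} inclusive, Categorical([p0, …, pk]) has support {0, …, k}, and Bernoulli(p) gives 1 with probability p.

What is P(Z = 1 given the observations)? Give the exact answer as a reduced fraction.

P(Z = 1 | obs) = 3/23

Enumerate traces; 2 have nonzero weight after conditioning:
  (X=0, Z=0, Y=0) weight 5/18
  (X=1, Z=1, Y=0) weight 1/24
Group by Z:
  weight(Z=0) = 5/18
  weight(Z=1) = 1/24
Total weight = 5/18 + 1/24 = 23/72
P(Z=0 | obs) = 5/18 / 23/72 = 20/23
P(Z=1 | obs) = 1/24 / 23/72 = 3/23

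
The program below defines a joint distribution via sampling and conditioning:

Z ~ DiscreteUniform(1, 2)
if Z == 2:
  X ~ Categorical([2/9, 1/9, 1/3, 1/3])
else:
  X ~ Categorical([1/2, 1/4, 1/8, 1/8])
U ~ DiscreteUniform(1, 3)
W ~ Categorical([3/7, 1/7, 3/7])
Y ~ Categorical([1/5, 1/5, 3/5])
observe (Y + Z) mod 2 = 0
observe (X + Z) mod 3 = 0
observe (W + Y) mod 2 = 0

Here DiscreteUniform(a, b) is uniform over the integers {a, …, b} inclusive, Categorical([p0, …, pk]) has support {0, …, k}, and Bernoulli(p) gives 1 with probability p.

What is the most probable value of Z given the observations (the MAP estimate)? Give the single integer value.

argmax_v P(Z = v | obs) = 2

Enumerate traces; 15 have nonzero weight after conditioning:
  (Z=1, X=2, U=1, W=1, Y=1) weight 1/1680
  (Z=1, X=2, U=2, W=1, Y=1) weight 1/1680
  (Z=1, X=2, U=3, W=1, Y=1) weight 1/1680
  (Z=2, X=1, U=1, W=0, Y=0) weight 1/630
  (Z=2, X=1, U=1, W=0, Y=2) weight 1/210
  (Z=2, X=1, U=1, W=2, Y=0) weight 1/630
  (Z=2, X=1, U=1, W=2, Y=2) weight 1/210
  (Z=2, X=1, U=2, W=0, Y=0) weight 1/630
  … 7 more
Group by Z:
  weight(Z=1) = 1/560
  weight(Z=2) = 4/105
Total weight = 1/560 + 4/105 = 67/1680
P(Z=1 | obs) = 1/560 / 67/1680 = 3/67
P(Z=2 | obs) = 4/105 / 67/1680 = 64/67
argmax = 2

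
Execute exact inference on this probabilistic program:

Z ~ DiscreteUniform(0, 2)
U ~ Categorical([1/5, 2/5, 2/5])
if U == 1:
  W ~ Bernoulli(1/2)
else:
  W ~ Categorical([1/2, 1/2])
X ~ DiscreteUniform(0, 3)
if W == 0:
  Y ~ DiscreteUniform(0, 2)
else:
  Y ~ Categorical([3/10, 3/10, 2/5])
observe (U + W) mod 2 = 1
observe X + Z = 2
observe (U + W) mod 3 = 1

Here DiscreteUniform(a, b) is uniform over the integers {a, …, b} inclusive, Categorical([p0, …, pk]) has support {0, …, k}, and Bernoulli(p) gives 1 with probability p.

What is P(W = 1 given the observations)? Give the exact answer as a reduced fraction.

Enumerate traces; 18 have nonzero weight after conditioning:
  (Z=0, U=0, W=1, X=2, Y=0) weight 1/400
  (Z=0, U=0, W=1, X=2, Y=1) weight 1/400
  (Z=0, U=0, W=1, X=2, Y=2) weight 1/300
  (Z=0, U=1, W=0, X=2, Y=0) weight 1/180
  (Z=0, U=1, W=0, X=2, Y=1) weight 1/180
  (Z=0, U=1, W=0, X=2, Y=2) weight 1/180
  (Z=1, U=0, W=1, X=1, Y=0) weight 1/400
  (Z=1, U=0, W=1, X=1, Y=1) weight 1/400
  … 10 more
Group by W:
  weight(W=0) = 1/20
  weight(W=1) = 1/40
Total weight = 1/20 + 1/40 = 3/40
P(W=0 | obs) = 1/20 / 3/40 = 2/3
P(W=1 | obs) = 1/40 / 3/40 = 1/3

P(W = 1 | obs) = 1/3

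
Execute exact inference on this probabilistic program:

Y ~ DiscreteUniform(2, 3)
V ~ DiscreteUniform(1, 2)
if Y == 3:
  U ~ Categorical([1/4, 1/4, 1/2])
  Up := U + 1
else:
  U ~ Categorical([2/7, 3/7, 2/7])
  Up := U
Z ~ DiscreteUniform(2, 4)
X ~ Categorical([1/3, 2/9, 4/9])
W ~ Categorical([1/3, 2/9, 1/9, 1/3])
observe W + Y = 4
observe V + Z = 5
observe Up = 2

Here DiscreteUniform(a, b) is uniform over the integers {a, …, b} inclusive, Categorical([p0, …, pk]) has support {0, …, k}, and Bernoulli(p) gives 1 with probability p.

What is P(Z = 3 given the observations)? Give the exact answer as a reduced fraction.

Enumerate traces; 12 have nonzero weight after conditioning:
  (Y=2, V=1, U=2, Z=4, X=0, W=2) weight 1/1134
  (Y=2, V=1, U=2, Z=4, X=1, W=2) weight 1/1701
  (Y=2, V=1, U=2, Z=4, X=2, W=2) weight 2/1701
  (Y=2, V=2, U=2, Z=3, X=0, W=2) weight 1/1134
  (Y=2, V=2, U=2, Z=3, X=1, W=2) weight 1/1701
  (Y=2, V=2, U=2, Z=3, X=2, W=2) weight 2/1701
  (Y=3, V=1, U=1, Z=4, X=0, W=1) weight 1/648
  (Y=3, V=1, U=1, Z=4, X=1, W=1) weight 1/972
  … 4 more
Group by Z:
  weight(Z=3) = 11/1512
  weight(Z=4) = 11/1512
Total weight = 11/1512 + 11/1512 = 11/756
P(Z=3 | obs) = 11/1512 / 11/756 = 1/2
P(Z=4 | obs) = 11/1512 / 11/756 = 1/2

P(Z = 3 | obs) = 1/2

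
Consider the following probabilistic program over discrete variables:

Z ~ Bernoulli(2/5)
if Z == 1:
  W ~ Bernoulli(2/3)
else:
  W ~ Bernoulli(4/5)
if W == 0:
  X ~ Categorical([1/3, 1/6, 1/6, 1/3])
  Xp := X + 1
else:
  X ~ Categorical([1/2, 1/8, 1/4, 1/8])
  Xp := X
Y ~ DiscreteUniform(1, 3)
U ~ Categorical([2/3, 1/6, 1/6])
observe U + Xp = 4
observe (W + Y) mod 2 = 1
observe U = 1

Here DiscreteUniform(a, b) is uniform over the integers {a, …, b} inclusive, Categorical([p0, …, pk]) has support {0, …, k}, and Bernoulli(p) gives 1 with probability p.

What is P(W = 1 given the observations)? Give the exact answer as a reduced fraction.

Enumerate traces; 6 have nonzero weight after conditioning:
  (Z=0, W=0, X=2, Y=1, U=1) weight 1/900
  (Z=0, W=0, X=2, Y=3, U=1) weight 1/900
  (Z=0, W=1, X=3, Y=2, U=1) weight 1/300
  (Z=1, W=0, X=2, Y=1, U=1) weight 1/810
  (Z=1, W=0, X=2, Y=3, U=1) weight 1/810
  (Z=1, W=1, X=3, Y=2, U=1) weight 1/540
Group by W:
  weight(W=0) = 19/4050
  weight(W=1) = 7/1350
Total weight = 19/4050 + 7/1350 = 4/405
P(W=0 | obs) = 19/4050 / 4/405 = 19/40
P(W=1 | obs) = 7/1350 / 4/405 = 21/40

P(W = 1 | obs) = 21/40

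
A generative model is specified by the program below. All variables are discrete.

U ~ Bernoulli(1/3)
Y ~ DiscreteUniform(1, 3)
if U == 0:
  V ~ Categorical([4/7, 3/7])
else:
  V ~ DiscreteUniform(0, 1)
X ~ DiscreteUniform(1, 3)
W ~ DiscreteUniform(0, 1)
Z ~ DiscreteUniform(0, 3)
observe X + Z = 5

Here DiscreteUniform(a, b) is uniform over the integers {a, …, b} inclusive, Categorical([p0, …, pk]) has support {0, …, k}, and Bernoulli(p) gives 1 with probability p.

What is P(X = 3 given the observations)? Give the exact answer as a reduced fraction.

Enumerate traces; 48 have nonzero weight after conditioning:
  (U=0, Y=1, V=0, X=2, W=0, Z=3) weight 1/189
  (U=0, Y=1, V=0, X=2, W=1, Z=3) weight 1/189
  (U=0, Y=1, V=0, X=3, W=0, Z=2) weight 1/189
  (U=0, Y=1, V=0, X=3, W=1, Z=2) weight 1/189
  (U=0, Y=1, V=1, X=2, W=0, Z=3) weight 1/252
  (U=0, Y=1, V=1, X=2, W=1, Z=3) weight 1/252
  (U=0, Y=1, V=1, X=3, W=0, Z=2) weight 1/252
  (U=0, Y=1, V=1, X=3, W=1, Z=2) weight 1/252
  … 40 more
Group by X:
  weight(X=2) = 1/12
  weight(X=3) = 1/12
Total weight = 1/12 + 1/12 = 1/6
P(X=2 | obs) = 1/12 / 1/6 = 1/2
P(X=3 | obs) = 1/12 / 1/6 = 1/2

P(X = 3 | obs) = 1/2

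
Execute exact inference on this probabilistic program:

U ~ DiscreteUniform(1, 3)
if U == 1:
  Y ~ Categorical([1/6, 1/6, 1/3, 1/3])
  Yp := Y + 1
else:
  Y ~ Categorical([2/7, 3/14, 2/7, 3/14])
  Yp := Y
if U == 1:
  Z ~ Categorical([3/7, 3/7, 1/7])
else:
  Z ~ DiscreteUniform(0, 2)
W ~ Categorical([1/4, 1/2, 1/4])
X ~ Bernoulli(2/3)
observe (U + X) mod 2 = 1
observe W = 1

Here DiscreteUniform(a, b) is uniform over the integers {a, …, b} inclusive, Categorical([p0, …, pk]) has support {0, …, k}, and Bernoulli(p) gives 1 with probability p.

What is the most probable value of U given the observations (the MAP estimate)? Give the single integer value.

Enumerate traces; 36 have nonzero weight after conditioning:
  (U=1, Y=0, Z=0, W=1, X=0) weight 1/252
  (U=1, Y=0, Z=1, W=1, X=0) weight 1/252
  (U=1, Y=0, Z=2, W=1, X=0) weight 1/756
  (U=1, Y=1, Z=0, W=1, X=0) weight 1/252
  (U=1, Y=1, Z=1, W=1, X=0) weight 1/252
  (U=1, Y=1, Z=2, W=1, X=0) weight 1/756
  (U=1, Y=2, Z=0, W=1, X=0) weight 1/126
  (U=1, Y=2, Z=1, W=1, X=0) weight 1/126
  (U=2, Y=0, Z=0, W=1, X=1) weight 2/189
  (U=3, Y=0, Z=0, W=1, X=0) weight 1/189
  … 26 more
Group by U:
  weight(U=1) = 1/18
  weight(U=2) = 1/9
  weight(U=3) = 1/18
Total weight = 1/18 + 1/9 + 1/18 = 2/9
P(U=1 | obs) = 1/18 / 2/9 = 1/4
P(U=2 | obs) = 1/9 / 2/9 = 1/2
P(U=3 | obs) = 1/18 / 2/9 = 1/4
argmax = 2

argmax_v P(U = v | obs) = 2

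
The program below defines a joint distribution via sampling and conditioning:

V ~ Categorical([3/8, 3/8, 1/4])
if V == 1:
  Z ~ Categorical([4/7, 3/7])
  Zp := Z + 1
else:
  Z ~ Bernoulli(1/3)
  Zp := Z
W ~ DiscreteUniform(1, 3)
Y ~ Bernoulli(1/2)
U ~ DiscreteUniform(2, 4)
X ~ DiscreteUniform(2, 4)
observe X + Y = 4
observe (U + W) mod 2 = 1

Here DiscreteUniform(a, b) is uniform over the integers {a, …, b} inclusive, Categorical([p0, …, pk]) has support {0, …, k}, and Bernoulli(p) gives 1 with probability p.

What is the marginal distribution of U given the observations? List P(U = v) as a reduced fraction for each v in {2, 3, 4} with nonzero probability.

P(U=2) = 2/5, P(U=3) = 1/5, P(U=4) = 2/5

Enumerate traces; 60 have nonzero weight after conditioning:
  (V=0, Z=0, W=1, Y=0, U=2, X=4) weight 1/216
  (V=0, Z=0, W=1, Y=0, U=4, X=4) weight 1/216
  (V=0, Z=0, W=1, Y=1, U=2, X=3) weight 1/216
  (V=0, Z=0, W=1, Y=1, U=4, X=3) weight 1/216
  (V=0, Z=0, W=2, Y=0, U=3, X=4) weight 1/216
  (V=0, Z=0, W=2, Y=1, U=3, X=3) weight 1/216
  (V=0, Z=0, W=3, Y=0, U=2, X=4) weight 1/216
  (V=0, Z=0, W=3, Y=0, U=4, X=4) weight 1/216
  … 52 more
Group by U:
  weight(U=2) = 2/27
  weight(U=3) = 1/27
  weight(U=4) = 2/27
Total weight = 2/27 + 1/27 + 2/27 = 5/27
P(U=2 | obs) = 2/27 / 5/27 = 2/5
P(U=3 | obs) = 1/27 / 5/27 = 1/5
P(U=4 | obs) = 2/27 / 5/27 = 2/5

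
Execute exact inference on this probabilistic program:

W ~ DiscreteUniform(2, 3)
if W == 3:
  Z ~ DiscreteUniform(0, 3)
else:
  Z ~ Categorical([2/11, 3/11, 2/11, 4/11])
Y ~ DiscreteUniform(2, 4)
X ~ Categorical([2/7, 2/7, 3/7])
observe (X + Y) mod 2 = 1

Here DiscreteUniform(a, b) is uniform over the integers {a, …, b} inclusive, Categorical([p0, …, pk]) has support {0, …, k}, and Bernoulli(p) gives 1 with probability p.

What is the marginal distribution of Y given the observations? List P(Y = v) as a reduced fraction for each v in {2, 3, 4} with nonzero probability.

P(Y=2) = 2/9, P(Y=3) = 5/9, P(Y=4) = 2/9

Enumerate traces; 32 have nonzero weight after conditioning:
  (W=2, Z=0, Y=2, X=1) weight 2/231
  (W=2, Z=0, Y=3, X=0) weight 2/231
  (W=2, Z=0, Y=3, X=2) weight 1/77
  (W=2, Z=0, Y=4, X=1) weight 2/231
  (W=2, Z=1, Y=2, X=1) weight 1/77
  (W=2, Z=1, Y=3, X=0) weight 1/77
  (W=2, Z=1, Y=3, X=2) weight 3/154
  (W=2, Z=1, Y=4, X=1) weight 1/77
  … 24 more
Group by Y:
  weight(Y=2) = 2/21
  weight(Y=3) = 5/21
  weight(Y=4) = 2/21
Total weight = 2/21 + 5/21 + 2/21 = 3/7
P(Y=2 | obs) = 2/21 / 3/7 = 2/9
P(Y=3 | obs) = 5/21 / 3/7 = 5/9
P(Y=4 | obs) = 2/21 / 3/7 = 2/9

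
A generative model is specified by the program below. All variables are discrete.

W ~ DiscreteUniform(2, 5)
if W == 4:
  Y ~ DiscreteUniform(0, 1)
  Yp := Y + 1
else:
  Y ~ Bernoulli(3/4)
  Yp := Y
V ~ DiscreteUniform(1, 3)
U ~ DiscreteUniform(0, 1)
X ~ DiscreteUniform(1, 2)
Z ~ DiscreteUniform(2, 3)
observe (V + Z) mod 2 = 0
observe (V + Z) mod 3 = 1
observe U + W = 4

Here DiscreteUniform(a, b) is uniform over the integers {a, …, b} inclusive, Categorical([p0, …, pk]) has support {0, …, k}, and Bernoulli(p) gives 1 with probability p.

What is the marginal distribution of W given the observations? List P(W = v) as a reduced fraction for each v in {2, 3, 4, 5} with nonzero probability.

P(W=3) = 1/2, P(W=4) = 1/2

Enumerate traces; 16 have nonzero weight after conditioning:
  (W=3, Y=0, V=1, U=1, X=1, Z=3) weight 1/384
  (W=3, Y=0, V=1, U=1, X=2, Z=3) weight 1/384
  (W=3, Y=0, V=2, U=1, X=1, Z=2) weight 1/384
  (W=3, Y=0, V=2, U=1, X=2, Z=2) weight 1/384
  (W=3, Y=1, V=1, U=1, X=1, Z=3) weight 1/128
  (W=3, Y=1, V=1, U=1, X=2, Z=3) weight 1/128
  (W=3, Y=1, V=2, U=1, X=1, Z=2) weight 1/128
  (W=3, Y=1, V=2, U=1, X=2, Z=2) weight 1/128
  (W=4, Y=0, V=1, U=0, X=1, Z=3) weight 1/192
  … 7 more
Group by W:
  weight(W=3) = 1/24
  weight(W=4) = 1/24
Total weight = 1/24 + 1/24 = 1/12
P(W=3 | obs) = 1/24 / 1/12 = 1/2
P(W=4 | obs) = 1/24 / 1/12 = 1/2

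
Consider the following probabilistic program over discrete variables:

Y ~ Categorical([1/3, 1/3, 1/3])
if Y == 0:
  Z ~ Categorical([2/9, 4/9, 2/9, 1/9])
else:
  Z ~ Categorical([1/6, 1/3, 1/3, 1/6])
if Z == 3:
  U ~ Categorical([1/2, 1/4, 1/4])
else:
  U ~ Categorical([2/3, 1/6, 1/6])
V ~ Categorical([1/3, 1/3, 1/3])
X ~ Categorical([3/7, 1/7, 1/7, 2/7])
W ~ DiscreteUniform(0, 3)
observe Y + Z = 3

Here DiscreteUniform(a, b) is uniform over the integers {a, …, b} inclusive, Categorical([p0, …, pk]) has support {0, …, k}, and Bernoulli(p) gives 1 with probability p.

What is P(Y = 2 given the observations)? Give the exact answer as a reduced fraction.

Enumerate traces; 432 have nonzero weight after conditioning:
  (Y=0, Z=3, U=0, V=0, X=0, W=0) weight 1/1512
  (Y=0, Z=3, U=0, V=0, X=0, W=1) weight 1/1512
  (Y=0, Z=3, U=0, V=0, X=0, W=2) weight 1/1512
  (Y=0, Z=3, U=0, V=0, X=0, W=3) weight 1/1512
  (Y=0, Z=3, U=0, V=0, X=1, W=0) weight 1/4536
  (Y=0, Z=3, U=0, V=0, X=1, W=1) weight 1/4536
  (Y=0, Z=3, U=0, V=0, X=1, W=2) weight 1/4536
  (Y=0, Z=3, U=0, V=0, X=1, W=3) weight 1/4536
  (Y=1, Z=2, U=0, V=0, X=0, W=0) weight 1/378
  (Y=2, Z=1, U=0, V=0, X=0, W=0) weight 1/378
  … 422 more
Group by Y:
  weight(Y=0) = 1/27
  weight(Y=1) = 1/9
  weight(Y=2) = 1/9
Total weight = 1/27 + 1/9 + 1/9 = 7/27
P(Y=0 | obs) = 1/27 / 7/27 = 1/7
P(Y=1 | obs) = 1/9 / 7/27 = 3/7
P(Y=2 | obs) = 1/9 / 7/27 = 3/7

P(Y = 2 | obs) = 3/7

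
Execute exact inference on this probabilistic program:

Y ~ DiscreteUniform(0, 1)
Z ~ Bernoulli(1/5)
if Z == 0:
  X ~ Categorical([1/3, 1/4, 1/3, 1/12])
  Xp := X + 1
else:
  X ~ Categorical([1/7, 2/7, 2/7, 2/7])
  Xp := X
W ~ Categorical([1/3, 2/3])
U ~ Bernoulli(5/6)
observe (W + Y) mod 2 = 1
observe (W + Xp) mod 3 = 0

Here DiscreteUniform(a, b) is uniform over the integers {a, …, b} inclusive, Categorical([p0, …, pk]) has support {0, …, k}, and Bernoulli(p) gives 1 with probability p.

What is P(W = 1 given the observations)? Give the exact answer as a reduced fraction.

P(W = 1 | obs) = 54/91

Enumerate traces; 10 have nonzero weight after conditioning:
  (Y=0, Z=0, X=1, W=1, U=0) weight 1/90
  (Y=0, Z=0, X=1, W=1, U=1) weight 1/18
  (Y=0, Z=1, X=2, W=1, U=0) weight 1/315
  (Y=0, Z=1, X=2, W=1, U=1) weight 1/63
  (Y=1, Z=0, X=2, W=0, U=0) weight 1/135
  (Y=1, Z=0, X=2, W=0, U=1) weight 1/27
  (Y=1, Z=1, X=0, W=0, U=0) weight 1/1260
  (Y=1, Z=1, X=0, W=0, U=1) weight 1/252
  … 2 more
Group by W:
  weight(W=0) = 37/630
  weight(W=1) = 3/35
Total weight = 37/630 + 3/35 = 13/90
P(W=0 | obs) = 37/630 / 13/90 = 37/91
P(W=1 | obs) = 3/35 / 13/90 = 54/91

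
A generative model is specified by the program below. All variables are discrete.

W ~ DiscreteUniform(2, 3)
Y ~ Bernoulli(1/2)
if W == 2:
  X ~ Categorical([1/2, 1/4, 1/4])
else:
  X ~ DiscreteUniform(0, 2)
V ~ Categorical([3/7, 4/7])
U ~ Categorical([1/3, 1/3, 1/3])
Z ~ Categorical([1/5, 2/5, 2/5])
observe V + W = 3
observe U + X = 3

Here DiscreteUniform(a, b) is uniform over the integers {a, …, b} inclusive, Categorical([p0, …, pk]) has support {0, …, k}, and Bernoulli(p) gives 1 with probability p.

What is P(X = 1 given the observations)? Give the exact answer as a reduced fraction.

P(X = 1 | obs) = 1/2

Enumerate traces; 24 have nonzero weight after conditioning:
  (W=2, Y=0, X=1, V=1, U=2, Z=0) weight 1/420
  (W=2, Y=0, X=1, V=1, U=2, Z=1) weight 1/210
  (W=2, Y=0, X=1, V=1, U=2, Z=2) weight 1/210
  (W=2, Y=0, X=2, V=1, U=1, Z=0) weight 1/420
  (W=2, Y=0, X=2, V=1, U=1, Z=1) weight 1/210
  (W=2, Y=0, X=2, V=1, U=1, Z=2) weight 1/210
  (W=2, Y=1, X=1, V=1, U=2, Z=0) weight 1/420
  (W=2, Y=1, X=1, V=1, U=2, Z=1) weight 1/210
  … 16 more
Group by X:
  weight(X=1) = 1/21
  weight(X=2) = 1/21
Total weight = 1/21 + 1/21 = 2/21
P(X=1 | obs) = 1/21 / 2/21 = 1/2
P(X=2 | obs) = 1/21 / 2/21 = 1/2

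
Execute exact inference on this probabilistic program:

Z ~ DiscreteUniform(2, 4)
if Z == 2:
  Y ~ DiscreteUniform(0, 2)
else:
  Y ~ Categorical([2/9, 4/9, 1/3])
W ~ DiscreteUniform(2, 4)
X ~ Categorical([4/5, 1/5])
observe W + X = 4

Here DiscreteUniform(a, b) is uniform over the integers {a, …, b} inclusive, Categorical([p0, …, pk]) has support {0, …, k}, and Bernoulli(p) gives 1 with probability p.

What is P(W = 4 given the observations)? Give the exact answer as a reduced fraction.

P(W = 4 | obs) = 4/5

Enumerate traces; 18 have nonzero weight after conditioning:
  (Z=2, Y=0, W=3, X=1) weight 1/135
  (Z=2, Y=0, W=4, X=0) weight 4/135
  (Z=2, Y=1, W=3, X=1) weight 1/135
  (Z=2, Y=1, W=4, X=0) weight 4/135
  (Z=2, Y=2, W=3, X=1) weight 1/135
  (Z=2, Y=2, W=4, X=0) weight 4/135
  (Z=3, Y=0, W=3, X=1) weight 2/405
  (Z=3, Y=0, W=4, X=0) weight 8/405
  … 10 more
Group by W:
  weight(W=3) = 1/15
  weight(W=4) = 4/15
Total weight = 1/15 + 4/15 = 1/3
P(W=3 | obs) = 1/15 / 1/3 = 1/5
P(W=4 | obs) = 4/15 / 1/3 = 4/5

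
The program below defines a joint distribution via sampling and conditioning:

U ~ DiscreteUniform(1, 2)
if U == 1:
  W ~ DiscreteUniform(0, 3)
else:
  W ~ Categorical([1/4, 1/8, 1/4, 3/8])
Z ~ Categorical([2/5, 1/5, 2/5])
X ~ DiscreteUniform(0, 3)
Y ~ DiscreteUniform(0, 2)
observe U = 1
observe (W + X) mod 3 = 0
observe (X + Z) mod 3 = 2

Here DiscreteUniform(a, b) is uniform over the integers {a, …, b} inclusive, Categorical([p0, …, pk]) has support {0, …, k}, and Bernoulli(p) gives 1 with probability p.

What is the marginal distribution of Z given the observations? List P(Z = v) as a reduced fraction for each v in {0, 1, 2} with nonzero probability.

Enumerate traces; 18 have nonzero weight after conditioning:
  (U=1, W=0, Z=2, X=0, Y=0) weight 1/240
  (U=1, W=0, Z=2, X=0, Y=1) weight 1/240
  (U=1, W=0, Z=2, X=0, Y=2) weight 1/240
  (U=1, W=0, Z=2, X=3, Y=0) weight 1/240
  (U=1, W=0, Z=2, X=3, Y=1) weight 1/240
  (U=1, W=0, Z=2, X=3, Y=2) weight 1/240
  (U=1, W=1, Z=0, X=2, Y=0) weight 1/240
  (U=1, W=1, Z=0, X=2, Y=1) weight 1/240
  (U=1, W=2, Z=1, X=1, Y=0) weight 1/480
  … 9 more
Group by Z:
  weight(Z=0) = 1/80
  weight(Z=1) = 1/160
  weight(Z=2) = 1/20
Total weight = 1/80 + 1/160 + 1/20 = 11/160
P(Z=0 | obs) = 1/80 / 11/160 = 2/11
P(Z=1 | obs) = 1/160 / 11/160 = 1/11
P(Z=2 | obs) = 1/20 / 11/160 = 8/11

P(Z=0) = 2/11, P(Z=1) = 1/11, P(Z=2) = 8/11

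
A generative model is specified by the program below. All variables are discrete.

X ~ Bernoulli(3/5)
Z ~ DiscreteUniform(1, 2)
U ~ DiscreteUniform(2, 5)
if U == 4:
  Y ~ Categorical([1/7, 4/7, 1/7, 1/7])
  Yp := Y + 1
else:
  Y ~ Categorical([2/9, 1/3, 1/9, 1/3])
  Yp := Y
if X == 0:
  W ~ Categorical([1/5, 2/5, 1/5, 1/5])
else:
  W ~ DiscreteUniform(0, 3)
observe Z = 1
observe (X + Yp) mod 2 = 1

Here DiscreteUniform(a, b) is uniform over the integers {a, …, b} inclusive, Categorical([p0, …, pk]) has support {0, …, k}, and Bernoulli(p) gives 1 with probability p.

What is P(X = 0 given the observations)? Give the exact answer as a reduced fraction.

P(X = 0 | obs) = 8/17

Enumerate traces; 64 have nonzero weight after conditioning:
  (X=0, Z=1, U=2, Y=1, W=0) weight 1/300
  (X=0, Z=1, U=2, Y=1, W=1) weight 1/150
  (X=0, Z=1, U=2, Y=1, W=2) weight 1/300
  (X=0, Z=1, U=2, Y=1, W=3) weight 1/300
  (X=0, Z=1, U=2, Y=3, W=0) weight 1/300
  (X=0, Z=1, U=2, Y=3, W=1) weight 1/150
  (X=0, Z=1, U=2, Y=3, W=2) weight 1/300
  (X=0, Z=1, U=2, Y=3, W=3) weight 1/300
  (X=1, Z=1, U=2, Y=0, W=0) weight 1/240
  … 55 more
Group by X:
  weight(X=0) = 4/35
  weight(X=1) = 9/70
Total weight = 4/35 + 9/70 = 17/70
P(X=0 | obs) = 4/35 / 17/70 = 8/17
P(X=1 | obs) = 9/70 / 17/70 = 9/17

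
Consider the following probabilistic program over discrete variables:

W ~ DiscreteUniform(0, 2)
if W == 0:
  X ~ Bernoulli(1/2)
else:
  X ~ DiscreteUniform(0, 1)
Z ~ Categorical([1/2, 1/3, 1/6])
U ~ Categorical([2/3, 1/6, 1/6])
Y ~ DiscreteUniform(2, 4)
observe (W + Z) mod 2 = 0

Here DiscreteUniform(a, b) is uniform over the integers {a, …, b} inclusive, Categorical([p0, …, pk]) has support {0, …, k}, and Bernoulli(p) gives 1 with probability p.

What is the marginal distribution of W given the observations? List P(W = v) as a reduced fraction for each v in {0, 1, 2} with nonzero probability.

Enumerate traces; 90 have nonzero weight after conditioning:
  (W=0, X=0, Z=0, U=0, Y=2) weight 1/54
  (W=0, X=0, Z=0, U=0, Y=3) weight 1/54
  (W=0, X=0, Z=0, U=0, Y=4) weight 1/54
  (W=0, X=0, Z=0, U=1, Y=2) weight 1/216
  (W=0, X=0, Z=0, U=1, Y=3) weight 1/216
  (W=0, X=0, Z=0, U=1, Y=4) weight 1/216
  (W=0, X=0, Z=0, U=2, Y=2) weight 1/216
  (W=0, X=0, Z=0, U=2, Y=3) weight 1/216
  (W=1, X=0, Z=1, U=0, Y=2) weight 1/81
  (W=2, X=0, Z=0, U=0, Y=2) weight 1/54
  … 80 more
Group by W:
  weight(W=0) = 2/9
  weight(W=1) = 1/9
  weight(W=2) = 2/9
Total weight = 2/9 + 1/9 + 2/9 = 5/9
P(W=0 | obs) = 2/9 / 5/9 = 2/5
P(W=1 | obs) = 1/9 / 5/9 = 1/5
P(W=2 | obs) = 2/9 / 5/9 = 2/5

P(W=0) = 2/5, P(W=1) = 1/5, P(W=2) = 2/5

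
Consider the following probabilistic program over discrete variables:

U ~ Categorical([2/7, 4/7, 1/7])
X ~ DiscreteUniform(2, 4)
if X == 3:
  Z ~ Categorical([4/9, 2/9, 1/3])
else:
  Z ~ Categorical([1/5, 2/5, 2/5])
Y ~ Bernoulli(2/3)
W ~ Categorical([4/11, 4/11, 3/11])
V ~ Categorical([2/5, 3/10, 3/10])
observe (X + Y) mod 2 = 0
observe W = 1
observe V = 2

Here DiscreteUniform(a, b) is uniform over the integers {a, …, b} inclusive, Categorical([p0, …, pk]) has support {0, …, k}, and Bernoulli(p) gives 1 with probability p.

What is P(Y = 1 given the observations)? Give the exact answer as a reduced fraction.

Enumerate traces; 27 have nonzero weight after conditioning:
  (U=0, X=2, Z=0, Y=0, W=1, V=2) weight 4/5775
  (U=0, X=2, Z=1, Y=0, W=1, V=2) weight 8/5775
  (U=0, X=2, Z=2, Y=0, W=1, V=2) weight 8/5775
  (U=0, X=3, Z=0, Y=1, W=1, V=2) weight 32/10395
  (U=0, X=3, Z=1, Y=1, W=1, V=2) weight 16/10395
  (U=0, X=3, Z=2, Y=1, W=1, V=2) weight 8/3465
  (U=0, X=4, Z=0, Y=0, W=1, V=2) weight 4/5775
  (U=0, X=4, Z=1, Y=0, W=1, V=2) weight 8/5775
  … 19 more
Group by Y:
  weight(Y=0) = 4/165
  weight(Y=1) = 4/165
Total weight = 4/165 + 4/165 = 8/165
P(Y=0 | obs) = 4/165 / 8/165 = 1/2
P(Y=1 | obs) = 4/165 / 8/165 = 1/2

P(Y = 1 | obs) = 1/2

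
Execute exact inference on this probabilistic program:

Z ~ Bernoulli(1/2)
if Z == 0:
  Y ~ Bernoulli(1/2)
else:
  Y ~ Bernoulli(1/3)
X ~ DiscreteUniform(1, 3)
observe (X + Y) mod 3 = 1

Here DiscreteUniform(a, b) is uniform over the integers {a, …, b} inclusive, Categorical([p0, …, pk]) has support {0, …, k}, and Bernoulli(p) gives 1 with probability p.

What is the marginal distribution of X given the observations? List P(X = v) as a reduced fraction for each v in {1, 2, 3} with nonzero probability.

P(X=1) = 7/12, P(X=3) = 5/12

Enumerate traces; 4 have nonzero weight after conditioning:
  (Z=0, Y=0, X=1) weight 1/12
  (Z=0, Y=1, X=3) weight 1/12
  (Z=1, Y=0, X=1) weight 1/9
  (Z=1, Y=1, X=3) weight 1/18
Group by X:
  weight(X=1) = 7/36
  weight(X=3) = 5/36
Total weight = 7/36 + 5/36 = 1/3
P(X=1 | obs) = 7/36 / 1/3 = 7/12
P(X=3 | obs) = 5/36 / 1/3 = 5/12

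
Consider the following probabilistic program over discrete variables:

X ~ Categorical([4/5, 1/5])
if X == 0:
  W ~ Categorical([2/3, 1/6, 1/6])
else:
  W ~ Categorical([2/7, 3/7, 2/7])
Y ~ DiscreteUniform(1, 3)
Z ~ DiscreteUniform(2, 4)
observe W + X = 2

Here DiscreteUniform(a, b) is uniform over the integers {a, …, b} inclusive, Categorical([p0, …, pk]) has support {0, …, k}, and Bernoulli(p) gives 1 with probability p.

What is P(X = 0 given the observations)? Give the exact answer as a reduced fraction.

P(X = 0 | obs) = 14/23

Enumerate traces; 18 have nonzero weight after conditioning:
  (X=0, W=2, Y=1, Z=2) weight 2/135
  (X=0, W=2, Y=1, Z=3) weight 2/135
  (X=0, W=2, Y=1, Z=4) weight 2/135
  (X=0, W=2, Y=2, Z=2) weight 2/135
  (X=0, W=2, Y=2, Z=3) weight 2/135
  (X=0, W=2, Y=2, Z=4) weight 2/135
  (X=0, W=2, Y=3, Z=2) weight 2/135
  (X=0, W=2, Y=3, Z=3) weight 2/135
  (X=1, W=1, Y=1, Z=2) weight 1/105
  … 9 more
Group by X:
  weight(X=0) = 2/15
  weight(X=1) = 3/35
Total weight = 2/15 + 3/35 = 23/105
P(X=0 | obs) = 2/15 / 23/105 = 14/23
P(X=1 | obs) = 3/35 / 23/105 = 9/23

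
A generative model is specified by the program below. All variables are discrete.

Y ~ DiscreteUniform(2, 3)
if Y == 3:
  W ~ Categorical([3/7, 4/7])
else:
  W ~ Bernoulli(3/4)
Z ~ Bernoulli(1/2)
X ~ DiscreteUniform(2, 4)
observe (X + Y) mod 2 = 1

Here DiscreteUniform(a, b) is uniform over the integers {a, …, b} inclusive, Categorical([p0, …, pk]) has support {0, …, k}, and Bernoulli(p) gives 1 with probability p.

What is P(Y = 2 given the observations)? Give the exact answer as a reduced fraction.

P(Y = 2 | obs) = 1/3

Enumerate traces; 12 have nonzero weight after conditioning:
  (Y=2, W=0, Z=0, X=3) weight 1/48
  (Y=2, W=0, Z=1, X=3) weight 1/48
  (Y=2, W=1, Z=0, X=3) weight 1/16
  (Y=2, W=1, Z=1, X=3) weight 1/16
  (Y=3, W=0, Z=0, X=2) weight 1/28
  (Y=3, W=0, Z=0, X=4) weight 1/28
  (Y=3, W=0, Z=1, X=2) weight 1/28
  (Y=3, W=0, Z=1, X=4) weight 1/28
  … 4 more
Group by Y:
  weight(Y=2) = 1/6
  weight(Y=3) = 1/3
Total weight = 1/6 + 1/3 = 1/2
P(Y=2 | obs) = 1/6 / 1/2 = 1/3
P(Y=3 | obs) = 1/3 / 1/2 = 2/3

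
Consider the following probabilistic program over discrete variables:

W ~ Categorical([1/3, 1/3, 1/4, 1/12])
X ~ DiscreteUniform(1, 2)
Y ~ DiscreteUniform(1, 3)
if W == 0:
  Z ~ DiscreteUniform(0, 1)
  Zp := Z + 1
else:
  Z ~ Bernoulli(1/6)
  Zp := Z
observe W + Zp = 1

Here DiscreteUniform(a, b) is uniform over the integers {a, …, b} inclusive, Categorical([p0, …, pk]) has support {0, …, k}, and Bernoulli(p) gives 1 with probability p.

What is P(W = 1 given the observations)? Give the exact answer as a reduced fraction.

P(W = 1 | obs) = 5/8

Enumerate traces; 12 have nonzero weight after conditioning:
  (W=0, X=1, Y=1, Z=0) weight 1/36
  (W=0, X=1, Y=2, Z=0) weight 1/36
  (W=0, X=1, Y=3, Z=0) weight 1/36
  (W=0, X=2, Y=1, Z=0) weight 1/36
  (W=0, X=2, Y=2, Z=0) weight 1/36
  (W=0, X=2, Y=3, Z=0) weight 1/36
  (W=1, X=1, Y=1, Z=0) weight 5/108
  (W=1, X=1, Y=2, Z=0) weight 5/108
  … 4 more
Group by W:
  weight(W=0) = 1/6
  weight(W=1) = 5/18
Total weight = 1/6 + 5/18 = 4/9
P(W=0 | obs) = 1/6 / 4/9 = 3/8
P(W=1 | obs) = 5/18 / 4/9 = 5/8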